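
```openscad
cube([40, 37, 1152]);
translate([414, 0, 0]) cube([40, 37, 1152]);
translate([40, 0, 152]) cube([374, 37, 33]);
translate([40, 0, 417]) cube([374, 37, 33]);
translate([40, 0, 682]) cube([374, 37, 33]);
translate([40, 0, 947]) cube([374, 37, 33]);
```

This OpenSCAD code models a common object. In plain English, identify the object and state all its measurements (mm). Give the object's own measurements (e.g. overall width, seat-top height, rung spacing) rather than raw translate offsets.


A straight ladder. Two 40×37 mm vertical rails, 1152 mm tall, stand 454 mm apart (outside-to-outside) with their front faces coplanar on the −y side. 4 rungs, each 37 mm deep and 33 mm tall, span between the inner faces of the rails, front faces flush with the rails. The lowest rung's underside is at z = 152 mm and rungs are spaced 265 mm apart (underside to underside).


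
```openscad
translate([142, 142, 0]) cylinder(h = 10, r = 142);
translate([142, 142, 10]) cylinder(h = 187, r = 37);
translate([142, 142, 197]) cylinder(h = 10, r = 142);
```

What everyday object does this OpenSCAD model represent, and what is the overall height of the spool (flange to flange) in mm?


A spool. The overall height is 207 mm.

Three coaxial cylinders, large–small–large — a spool. Two 10 mm flanges and a 187 mm core give 10 + 187 + 10 = 207 mm.


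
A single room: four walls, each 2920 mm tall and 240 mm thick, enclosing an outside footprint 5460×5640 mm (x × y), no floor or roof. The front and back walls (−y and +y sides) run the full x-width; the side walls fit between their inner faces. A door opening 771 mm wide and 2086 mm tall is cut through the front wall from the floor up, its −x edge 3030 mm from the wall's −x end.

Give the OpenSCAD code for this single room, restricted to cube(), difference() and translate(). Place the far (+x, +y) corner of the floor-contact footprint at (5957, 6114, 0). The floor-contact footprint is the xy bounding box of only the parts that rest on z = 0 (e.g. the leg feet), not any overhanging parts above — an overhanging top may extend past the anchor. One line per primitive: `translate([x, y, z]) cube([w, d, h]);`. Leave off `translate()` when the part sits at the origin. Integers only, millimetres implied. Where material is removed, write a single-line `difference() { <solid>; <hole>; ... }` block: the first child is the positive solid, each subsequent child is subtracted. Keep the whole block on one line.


difference() { translate([497, 474, 0]) cube([5460, 240, 2920]); translate([3527, 474, 0]) cube([771, 240, 2086]); }
translate([497, 5874, 0]) cube([5460, 240, 2920]);
translate([497, 714, 0]) cube([240, 5160, 2920]);
translate([5717, 714, 0]) cube([240, 5160, 2920]);


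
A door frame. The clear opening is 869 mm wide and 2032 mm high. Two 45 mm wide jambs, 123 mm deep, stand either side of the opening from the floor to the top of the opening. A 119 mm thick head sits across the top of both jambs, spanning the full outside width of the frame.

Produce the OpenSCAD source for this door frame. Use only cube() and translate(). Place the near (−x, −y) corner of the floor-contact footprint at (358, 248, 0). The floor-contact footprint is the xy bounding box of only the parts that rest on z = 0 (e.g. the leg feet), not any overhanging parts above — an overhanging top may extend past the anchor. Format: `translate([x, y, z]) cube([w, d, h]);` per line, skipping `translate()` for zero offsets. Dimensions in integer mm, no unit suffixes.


translate([358, 248, 0]) cube([45, 123, 2032]);
translate([1272, 248, 0]) cube([45, 123, 2032]);
translate([358, 248, 2032]) cube([959, 123, 119]);


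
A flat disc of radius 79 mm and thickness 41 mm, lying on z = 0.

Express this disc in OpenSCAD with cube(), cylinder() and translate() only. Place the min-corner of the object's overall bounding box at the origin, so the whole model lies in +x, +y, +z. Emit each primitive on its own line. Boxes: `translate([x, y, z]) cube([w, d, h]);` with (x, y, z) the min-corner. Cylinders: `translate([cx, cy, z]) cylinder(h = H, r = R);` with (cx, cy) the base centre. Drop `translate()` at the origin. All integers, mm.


translate([79, 79, 0]) cylinder(h = 41, r = 79);


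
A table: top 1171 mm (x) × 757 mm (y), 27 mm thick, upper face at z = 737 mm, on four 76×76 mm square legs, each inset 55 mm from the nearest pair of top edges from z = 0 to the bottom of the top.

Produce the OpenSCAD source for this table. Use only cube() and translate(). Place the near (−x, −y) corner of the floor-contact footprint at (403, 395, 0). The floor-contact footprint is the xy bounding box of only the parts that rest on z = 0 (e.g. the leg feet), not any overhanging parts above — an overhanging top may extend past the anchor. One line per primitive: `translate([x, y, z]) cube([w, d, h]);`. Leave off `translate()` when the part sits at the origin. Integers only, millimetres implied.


translate([348, 340, 710]) cube([1171, 757, 27]);
translate([403, 395, 0]) cube([76, 76, 710]);
translate([1388, 395, 0]) cube([76, 76, 710]);
translate([403, 966, 0]) cube([76, 76, 710]);
translate([1388, 966, 0]) cube([76, 76, 710]);


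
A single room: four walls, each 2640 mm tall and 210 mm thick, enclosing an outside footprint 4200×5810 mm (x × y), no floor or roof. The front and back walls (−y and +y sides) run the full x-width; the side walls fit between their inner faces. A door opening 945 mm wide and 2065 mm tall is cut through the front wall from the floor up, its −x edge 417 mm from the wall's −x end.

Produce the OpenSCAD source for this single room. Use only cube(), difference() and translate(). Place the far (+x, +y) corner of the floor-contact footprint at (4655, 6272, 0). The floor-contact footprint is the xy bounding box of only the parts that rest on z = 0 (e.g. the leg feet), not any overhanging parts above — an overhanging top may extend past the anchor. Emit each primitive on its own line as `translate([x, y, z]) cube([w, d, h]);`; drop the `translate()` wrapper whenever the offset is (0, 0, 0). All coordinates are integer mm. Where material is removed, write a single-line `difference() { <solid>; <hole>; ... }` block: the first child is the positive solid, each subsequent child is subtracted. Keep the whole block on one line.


difference() { translate([455, 462, 0]) cube([4200, 210, 2640]); translate([872, 462, 0]) cube([945, 210, 2065]); }
translate([455, 6062, 0]) cube([4200, 210, 2640]);
translate([455, 672, 0]) cube([210, 5390, 2640]);
translate([4445, 672, 0]) cube([210, 5390, 2640]);


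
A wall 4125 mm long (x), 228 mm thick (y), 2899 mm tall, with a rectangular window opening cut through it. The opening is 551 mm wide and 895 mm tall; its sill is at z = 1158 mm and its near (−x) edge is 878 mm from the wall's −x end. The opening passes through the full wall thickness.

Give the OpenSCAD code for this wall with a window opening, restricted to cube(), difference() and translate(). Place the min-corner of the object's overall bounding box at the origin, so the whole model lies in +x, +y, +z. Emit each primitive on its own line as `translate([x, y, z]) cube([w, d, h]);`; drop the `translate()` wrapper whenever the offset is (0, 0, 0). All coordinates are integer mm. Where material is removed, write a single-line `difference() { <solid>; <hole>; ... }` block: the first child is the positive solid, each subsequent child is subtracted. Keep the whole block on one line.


difference() { cube([4125, 228, 2899]); translate([878, 0, 1158]) cube([551, 228, 895]); }


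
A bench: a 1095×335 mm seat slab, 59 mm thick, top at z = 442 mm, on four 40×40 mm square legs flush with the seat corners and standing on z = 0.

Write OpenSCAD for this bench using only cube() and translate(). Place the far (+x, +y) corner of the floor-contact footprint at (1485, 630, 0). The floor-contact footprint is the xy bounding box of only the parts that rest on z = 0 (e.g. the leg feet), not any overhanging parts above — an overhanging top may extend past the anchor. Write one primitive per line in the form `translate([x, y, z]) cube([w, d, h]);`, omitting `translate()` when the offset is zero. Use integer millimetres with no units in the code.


translate([390, 295, 383]) cube([1095, 335, 59]);
translate([390, 295, 0]) cube([40, 40, 383]);
translate([390, 590, 0]) cube([40, 40, 383]);
translate([1445, 295, 0]) cube([40, 40, 383]);
translate([1445, 590, 0]) cube([40, 40, 383]);


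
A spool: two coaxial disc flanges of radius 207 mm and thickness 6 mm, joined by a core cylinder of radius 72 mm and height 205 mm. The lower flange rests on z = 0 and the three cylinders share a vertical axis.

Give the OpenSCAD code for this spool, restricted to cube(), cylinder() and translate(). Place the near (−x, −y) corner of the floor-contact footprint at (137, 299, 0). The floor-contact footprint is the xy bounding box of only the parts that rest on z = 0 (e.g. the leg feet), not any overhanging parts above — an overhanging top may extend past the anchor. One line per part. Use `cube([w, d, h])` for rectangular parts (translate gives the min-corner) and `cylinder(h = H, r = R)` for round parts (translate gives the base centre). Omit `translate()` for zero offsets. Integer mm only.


translate([344, 506, 0]) cylinder(h = 6, r = 207);
translate([344, 506, 6]) cylinder(h = 205, r = 72);
translate([344, 506, 211]) cylinder(h = 6, r = 207);


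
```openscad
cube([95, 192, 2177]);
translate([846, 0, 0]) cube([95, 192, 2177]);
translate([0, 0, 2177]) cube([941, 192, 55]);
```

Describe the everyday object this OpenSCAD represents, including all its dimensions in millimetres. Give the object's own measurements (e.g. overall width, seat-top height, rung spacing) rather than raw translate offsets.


A door frame. The clear opening is 751 mm wide and 2177 mm high. Two 95 mm wide jambs, 192 mm deep, stand either side of the opening from the floor to the top of the opening. A 55 mm thick head sits across the top of both jambs, spanning the full outside width of the frame.


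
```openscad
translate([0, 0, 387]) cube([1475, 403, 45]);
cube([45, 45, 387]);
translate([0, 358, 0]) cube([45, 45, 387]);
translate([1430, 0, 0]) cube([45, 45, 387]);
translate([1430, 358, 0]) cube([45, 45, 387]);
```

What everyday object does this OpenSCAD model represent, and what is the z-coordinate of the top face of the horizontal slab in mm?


A bench. The seat-top height is 432 mm.

A long slab on four corner posts — a bench. The slab sits at z = 387 with thickness 45, so the top is 387 + 45 = 432 mm.


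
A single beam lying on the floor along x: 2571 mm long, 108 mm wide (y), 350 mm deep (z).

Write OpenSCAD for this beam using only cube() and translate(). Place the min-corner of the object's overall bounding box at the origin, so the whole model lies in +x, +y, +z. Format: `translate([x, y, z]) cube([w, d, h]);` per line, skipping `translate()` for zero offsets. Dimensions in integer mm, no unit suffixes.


cube([2571, 108, 350]);


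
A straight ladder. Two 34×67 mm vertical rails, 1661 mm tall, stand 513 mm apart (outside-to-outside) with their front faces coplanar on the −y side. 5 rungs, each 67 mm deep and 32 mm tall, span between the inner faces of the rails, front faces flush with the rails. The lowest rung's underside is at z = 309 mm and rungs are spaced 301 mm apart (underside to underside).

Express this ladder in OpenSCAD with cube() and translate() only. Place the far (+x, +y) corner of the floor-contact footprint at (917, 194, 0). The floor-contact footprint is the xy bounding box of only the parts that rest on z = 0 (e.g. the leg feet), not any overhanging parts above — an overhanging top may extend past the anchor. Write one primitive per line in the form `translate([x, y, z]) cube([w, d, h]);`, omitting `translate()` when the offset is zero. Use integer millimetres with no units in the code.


// rung span = 513 - 2*34 = 445
// rung[k] z = 309 + k*301
translate([404, 127, 0]) cube([34, 67, 1661]);
translate([883, 127, 0]) cube([34, 67, 1661]);
translate([438, 127, 309]) cube([445, 67, 32]);
translate([438, 127, 610]) cube([445, 67, 32]);
translate([438, 127, 911]) cube([445, 67, 32]);
translate([438, 127, 1212]) cube([445, 67, 32]);
translate([438, 127, 1513]) cube([445, 67, 32]);


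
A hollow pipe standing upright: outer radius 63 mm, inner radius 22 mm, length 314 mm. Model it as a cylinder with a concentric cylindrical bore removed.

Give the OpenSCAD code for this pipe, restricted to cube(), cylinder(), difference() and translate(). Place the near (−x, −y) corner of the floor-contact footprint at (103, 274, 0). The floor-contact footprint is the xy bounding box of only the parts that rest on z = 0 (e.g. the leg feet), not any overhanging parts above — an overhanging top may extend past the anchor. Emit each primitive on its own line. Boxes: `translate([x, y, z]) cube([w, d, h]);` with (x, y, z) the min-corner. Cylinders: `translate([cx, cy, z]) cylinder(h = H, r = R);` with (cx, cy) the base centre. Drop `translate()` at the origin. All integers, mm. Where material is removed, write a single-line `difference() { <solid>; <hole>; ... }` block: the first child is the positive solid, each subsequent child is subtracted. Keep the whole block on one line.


difference() { translate([166, 337, 0]) cylinder(h = 314, r = 63); translate([166, 337, 0]) cylinder(h = 314, r = 22); }


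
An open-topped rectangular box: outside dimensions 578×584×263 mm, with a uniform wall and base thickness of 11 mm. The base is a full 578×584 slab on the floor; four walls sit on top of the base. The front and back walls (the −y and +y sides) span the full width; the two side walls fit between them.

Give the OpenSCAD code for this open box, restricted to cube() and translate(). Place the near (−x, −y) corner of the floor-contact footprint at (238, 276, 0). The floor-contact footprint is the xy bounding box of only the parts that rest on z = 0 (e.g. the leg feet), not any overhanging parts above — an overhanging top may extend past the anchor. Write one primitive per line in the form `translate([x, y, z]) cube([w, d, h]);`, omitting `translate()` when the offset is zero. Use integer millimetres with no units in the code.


translate([238, 276, 0]) cube([578, 584, 11]);
translate([238, 276, 11]) cube([578, 11, 252]);
translate([238, 849, 11]) cube([578, 11, 252]);
translate([238, 287, 11]) cube([11, 562, 252]);
translate([805, 287, 11]) cube([11, 562, 252]);


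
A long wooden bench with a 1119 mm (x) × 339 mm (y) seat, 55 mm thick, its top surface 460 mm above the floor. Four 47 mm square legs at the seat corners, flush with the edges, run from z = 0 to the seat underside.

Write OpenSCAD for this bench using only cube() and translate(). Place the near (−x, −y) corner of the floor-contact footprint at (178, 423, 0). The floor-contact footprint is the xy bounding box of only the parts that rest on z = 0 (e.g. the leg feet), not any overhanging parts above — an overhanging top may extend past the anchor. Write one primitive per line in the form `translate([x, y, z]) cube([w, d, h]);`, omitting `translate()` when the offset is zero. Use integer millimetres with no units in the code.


// leg_h = 460 − 55 = 405
translate([178, 423, 405]) cube([1119, 339, 55]);
translate([178, 423, 0]) cube([47, 47, 405]);
translate([178, 715, 0]) cube([47, 47, 405]);
translate([1250, 423, 0]) cube([47, 47, 405]);
translate([1250, 715, 0]) cube([47, 47, 405]);


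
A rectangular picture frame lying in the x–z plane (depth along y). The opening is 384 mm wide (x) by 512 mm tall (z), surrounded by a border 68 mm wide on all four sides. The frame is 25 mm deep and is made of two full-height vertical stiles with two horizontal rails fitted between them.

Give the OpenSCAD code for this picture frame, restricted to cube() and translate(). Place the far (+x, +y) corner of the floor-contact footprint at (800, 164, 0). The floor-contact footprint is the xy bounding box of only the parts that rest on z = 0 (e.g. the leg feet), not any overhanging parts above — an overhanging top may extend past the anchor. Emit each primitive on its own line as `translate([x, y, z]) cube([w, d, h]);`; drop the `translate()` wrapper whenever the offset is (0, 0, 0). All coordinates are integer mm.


translate([280, 139, 0]) cube([68, 25, 648]);
translate([732, 139, 0]) cube([68, 25, 648]);
translate([348, 139, 0]) cube([384, 25, 68]);
translate([348, 139, 580]) cube([384, 25, 68]);


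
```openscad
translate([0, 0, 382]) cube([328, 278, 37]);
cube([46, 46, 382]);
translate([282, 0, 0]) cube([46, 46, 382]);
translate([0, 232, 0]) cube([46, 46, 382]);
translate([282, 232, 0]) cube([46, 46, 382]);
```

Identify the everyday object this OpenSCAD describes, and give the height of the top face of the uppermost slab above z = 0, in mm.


A stool. The seat height is 419 mm.

A 328×278×37 slab at z = 382 on four corner posts — a stool. The seat top is 382 + 37 = 419 mm.


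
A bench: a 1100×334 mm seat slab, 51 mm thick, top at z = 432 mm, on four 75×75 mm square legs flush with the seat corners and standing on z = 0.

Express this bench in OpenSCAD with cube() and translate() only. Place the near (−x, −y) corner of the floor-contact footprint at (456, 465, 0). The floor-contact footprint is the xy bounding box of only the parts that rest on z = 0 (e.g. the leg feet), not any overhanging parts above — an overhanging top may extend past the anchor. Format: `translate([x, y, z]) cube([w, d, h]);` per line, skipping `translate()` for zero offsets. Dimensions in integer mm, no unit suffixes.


// leg_h = 432 − 51 = 381
translate([456, 465, 381]) cube([1100, 334, 51]);
translate([456, 465, 0]) cube([75, 75, 381]);
translate([456, 724, 0]) cube([75, 75, 381]);
translate([1481, 465, 0]) cube([75, 75, 381]);
translate([1481, 724, 0]) cube([75, 75, 381]);


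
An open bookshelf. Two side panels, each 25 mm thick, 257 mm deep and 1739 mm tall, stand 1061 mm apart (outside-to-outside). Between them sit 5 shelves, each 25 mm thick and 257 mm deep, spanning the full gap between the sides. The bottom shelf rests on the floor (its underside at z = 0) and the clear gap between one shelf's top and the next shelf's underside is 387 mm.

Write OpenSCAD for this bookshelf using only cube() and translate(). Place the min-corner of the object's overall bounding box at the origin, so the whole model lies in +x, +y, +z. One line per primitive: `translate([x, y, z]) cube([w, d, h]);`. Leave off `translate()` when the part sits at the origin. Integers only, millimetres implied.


cube([25, 257, 1739]);
translate([1036, 0, 0]) cube([25, 257, 1739]);
translate([25, 0, 0]) cube([1011, 257, 25]);
translate([25, 0, 412]) cube([1011, 257, 25]);
translate([25, 0, 824]) cube([1011, 257, 25]);
translate([25, 0, 1236]) cube([1011, 257, 25]);
translate([25, 0, 1648]) cube([1011, 257, 25]);


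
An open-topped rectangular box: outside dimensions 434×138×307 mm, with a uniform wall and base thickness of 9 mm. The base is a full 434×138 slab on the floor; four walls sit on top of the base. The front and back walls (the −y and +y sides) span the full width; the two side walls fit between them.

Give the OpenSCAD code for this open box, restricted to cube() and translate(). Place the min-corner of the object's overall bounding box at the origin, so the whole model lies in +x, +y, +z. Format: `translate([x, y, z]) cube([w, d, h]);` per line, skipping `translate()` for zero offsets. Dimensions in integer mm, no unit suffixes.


cube([434, 138, 9]);
translate([0, 0, 9]) cube([434, 9, 298]);
translate([0, 129, 9]) cube([434, 9, 298]);
translate([0, 9, 9]) cube([9, 120, 298]);
translate([425, 9, 9]) cube([9, 120, 298]);


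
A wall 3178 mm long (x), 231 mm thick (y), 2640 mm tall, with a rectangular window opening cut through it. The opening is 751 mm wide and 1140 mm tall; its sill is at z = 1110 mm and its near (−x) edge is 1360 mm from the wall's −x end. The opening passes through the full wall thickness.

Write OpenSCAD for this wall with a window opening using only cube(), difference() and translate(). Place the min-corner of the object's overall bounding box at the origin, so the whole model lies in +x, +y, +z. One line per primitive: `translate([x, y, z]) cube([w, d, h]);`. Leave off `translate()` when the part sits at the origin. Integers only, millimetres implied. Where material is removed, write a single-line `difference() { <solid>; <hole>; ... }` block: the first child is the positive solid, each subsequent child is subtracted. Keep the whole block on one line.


difference() { cube([3178, 231, 2640]); translate([1360, 0, 1110]) cube([751, 231, 1140]); }


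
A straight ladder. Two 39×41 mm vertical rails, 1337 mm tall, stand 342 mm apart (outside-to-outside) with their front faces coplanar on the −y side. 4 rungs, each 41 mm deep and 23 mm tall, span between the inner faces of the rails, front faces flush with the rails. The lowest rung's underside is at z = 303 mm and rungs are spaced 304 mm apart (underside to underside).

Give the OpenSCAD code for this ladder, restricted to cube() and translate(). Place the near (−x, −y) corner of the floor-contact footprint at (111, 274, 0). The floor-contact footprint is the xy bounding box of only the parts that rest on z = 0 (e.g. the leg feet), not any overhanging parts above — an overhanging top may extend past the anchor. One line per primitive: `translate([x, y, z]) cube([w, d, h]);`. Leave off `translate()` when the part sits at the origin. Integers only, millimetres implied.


translate([111, 274, 0]) cube([39, 41, 1337]);
translate([414, 274, 0]) cube([39, 41, 1337]);
translate([150, 274, 303]) cube([264, 41, 23]);
translate([150, 274, 607]) cube([264, 41, 23]);
translate([150, 274, 911]) cube([264, 41, 23]);
translate([150, 274, 1215]) cube([264, 41, 23]);


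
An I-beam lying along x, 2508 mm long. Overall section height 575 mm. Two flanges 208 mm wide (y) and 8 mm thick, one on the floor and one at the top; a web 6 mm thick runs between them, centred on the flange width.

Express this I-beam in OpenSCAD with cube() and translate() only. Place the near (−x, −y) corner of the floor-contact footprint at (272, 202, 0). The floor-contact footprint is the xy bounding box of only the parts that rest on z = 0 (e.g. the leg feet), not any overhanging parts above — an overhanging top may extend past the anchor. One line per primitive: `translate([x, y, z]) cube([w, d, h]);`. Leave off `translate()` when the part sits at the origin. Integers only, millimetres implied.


translate([272, 202, 0]) cube([2508, 208, 8]);
translate([272, 303, 8]) cube([2508, 6, 559]);
translate([272, 202, 567]) cube([2508, 208, 8]);


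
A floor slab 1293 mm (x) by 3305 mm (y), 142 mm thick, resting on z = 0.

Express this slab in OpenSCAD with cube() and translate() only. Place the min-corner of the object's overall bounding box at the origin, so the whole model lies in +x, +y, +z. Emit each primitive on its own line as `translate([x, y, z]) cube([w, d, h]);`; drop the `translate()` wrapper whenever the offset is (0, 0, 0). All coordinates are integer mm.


cube([1293, 3305, 142]);


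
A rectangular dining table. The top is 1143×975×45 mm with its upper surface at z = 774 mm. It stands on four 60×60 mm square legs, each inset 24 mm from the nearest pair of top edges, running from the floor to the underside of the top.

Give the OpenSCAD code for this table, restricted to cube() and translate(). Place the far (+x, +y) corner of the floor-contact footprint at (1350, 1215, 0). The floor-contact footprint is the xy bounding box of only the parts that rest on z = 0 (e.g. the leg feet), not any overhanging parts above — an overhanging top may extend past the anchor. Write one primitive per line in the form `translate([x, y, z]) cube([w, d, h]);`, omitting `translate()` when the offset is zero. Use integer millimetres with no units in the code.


// leg_h = 774 - 45 = 729
translate([231, 264, 729]) cube([1143, 975, 45]);
translate([255, 288, 0]) cube([60, 60, 729]);
translate([1290, 288, 0]) cube([60, 60, 729]);
translate([255, 1155, 0]) cube([60, 60, 729]);
translate([1290, 1155, 0]) cube([60, 60, 729]);


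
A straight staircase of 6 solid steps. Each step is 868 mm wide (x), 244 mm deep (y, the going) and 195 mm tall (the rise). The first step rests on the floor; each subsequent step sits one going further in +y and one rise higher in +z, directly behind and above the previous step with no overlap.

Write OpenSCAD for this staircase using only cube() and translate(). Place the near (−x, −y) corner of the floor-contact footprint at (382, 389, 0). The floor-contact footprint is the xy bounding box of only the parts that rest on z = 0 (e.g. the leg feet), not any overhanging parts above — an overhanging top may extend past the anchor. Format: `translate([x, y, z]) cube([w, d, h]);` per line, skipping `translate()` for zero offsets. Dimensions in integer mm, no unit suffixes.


translate([382, 389, 0]) cube([868, 244, 195]);
translate([382, 633, 195]) cube([868, 244, 195]);
translate([382, 877, 390]) cube([868, 244, 195]);
translate([382, 1121, 585]) cube([868, 244, 195]);
translate([382, 1365, 780]) cube([868, 244, 195]);
translate([382, 1609, 975]) cube([868, 244, 195]);


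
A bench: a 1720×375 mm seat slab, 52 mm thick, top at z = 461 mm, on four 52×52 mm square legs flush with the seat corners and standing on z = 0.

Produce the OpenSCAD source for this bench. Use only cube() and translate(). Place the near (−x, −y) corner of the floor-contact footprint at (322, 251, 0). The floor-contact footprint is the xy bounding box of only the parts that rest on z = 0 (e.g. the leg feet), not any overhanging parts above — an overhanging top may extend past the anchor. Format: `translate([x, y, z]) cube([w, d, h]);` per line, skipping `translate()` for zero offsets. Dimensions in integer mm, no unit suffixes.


translate([322, 251, 409]) cube([1720, 375, 52]);
translate([322, 251, 0]) cube([52, 52, 409]);
translate([322, 574, 0]) cube([52, 52, 409]);
translate([1990, 251, 0]) cube([52, 52, 409]);
translate([1990, 574, 0]) cube([52, 52, 409]);


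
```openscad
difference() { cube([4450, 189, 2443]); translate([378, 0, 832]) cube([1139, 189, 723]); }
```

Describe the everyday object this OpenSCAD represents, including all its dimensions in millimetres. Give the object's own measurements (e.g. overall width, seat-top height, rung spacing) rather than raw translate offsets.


A wall 4450 mm long (x), 189 mm thick (y), 2443 mm tall, with a rectangular window opening cut through it. The opening is 1139 mm wide and 723 mm tall; its sill is at z = 832 mm and its near (−x) edge is 378 mm from the wall's −x end. The opening passes through the full wall thickness.


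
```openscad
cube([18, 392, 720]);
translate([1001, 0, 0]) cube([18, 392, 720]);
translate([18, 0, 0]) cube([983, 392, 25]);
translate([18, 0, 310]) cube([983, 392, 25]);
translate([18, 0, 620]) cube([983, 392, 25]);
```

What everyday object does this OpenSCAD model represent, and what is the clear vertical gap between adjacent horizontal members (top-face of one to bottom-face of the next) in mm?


A bookshelf. The clear shelf gap is 285 mm.

Two tall side panels with 3 horizontal boards between them — a bookshelf. The first two shelf undersides are at z = 0 and z = 310; with shelf thickness 25, the clear gap is 310 − 0 − 25 = 285 mm.


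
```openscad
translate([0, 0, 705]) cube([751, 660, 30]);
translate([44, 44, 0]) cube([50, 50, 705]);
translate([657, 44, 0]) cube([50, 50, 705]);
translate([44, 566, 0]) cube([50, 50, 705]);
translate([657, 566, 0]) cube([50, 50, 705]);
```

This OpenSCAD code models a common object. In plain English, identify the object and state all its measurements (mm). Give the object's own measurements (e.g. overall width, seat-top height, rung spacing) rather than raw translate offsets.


A rectangular dining table. The top is 751×660×30 mm with its upper surface at z = 735 mm. It stands on four 50×50 mm square legs, each inset 44 mm from the nearest pair of top edges, running from the floor to the underside of the top.


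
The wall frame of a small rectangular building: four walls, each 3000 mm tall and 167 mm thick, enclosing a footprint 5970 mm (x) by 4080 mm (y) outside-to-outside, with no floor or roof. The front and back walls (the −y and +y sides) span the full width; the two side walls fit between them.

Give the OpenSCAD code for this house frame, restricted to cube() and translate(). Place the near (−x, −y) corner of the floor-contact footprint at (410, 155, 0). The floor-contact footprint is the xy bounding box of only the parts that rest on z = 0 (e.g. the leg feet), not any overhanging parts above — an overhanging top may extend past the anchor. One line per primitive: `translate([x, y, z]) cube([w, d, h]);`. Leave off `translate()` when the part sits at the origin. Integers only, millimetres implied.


translate([410, 155, 0]) cube([5970, 167, 3000]);
translate([410, 4068, 0]) cube([5970, 167, 3000]);
translate([410, 322, 0]) cube([167, 3746, 3000]);
translate([6213, 322, 0]) cube([167, 3746, 3000]);


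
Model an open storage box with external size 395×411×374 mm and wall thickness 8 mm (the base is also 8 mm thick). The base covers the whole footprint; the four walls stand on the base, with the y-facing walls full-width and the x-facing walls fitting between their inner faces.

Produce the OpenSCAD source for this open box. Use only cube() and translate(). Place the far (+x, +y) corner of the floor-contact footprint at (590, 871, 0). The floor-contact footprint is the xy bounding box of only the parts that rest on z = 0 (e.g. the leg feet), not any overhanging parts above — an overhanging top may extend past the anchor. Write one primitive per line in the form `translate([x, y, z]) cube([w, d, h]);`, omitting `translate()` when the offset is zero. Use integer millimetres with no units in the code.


translate([195, 460, 0]) cube([395, 411, 8]);
translate([195, 460, 8]) cube([395, 8, 366]);
translate([195, 863, 8]) cube([395, 8, 366]);
translate([195, 468, 8]) cube([8, 395, 366]);
translate([582, 468, 8]) cube([8, 395, 366]);


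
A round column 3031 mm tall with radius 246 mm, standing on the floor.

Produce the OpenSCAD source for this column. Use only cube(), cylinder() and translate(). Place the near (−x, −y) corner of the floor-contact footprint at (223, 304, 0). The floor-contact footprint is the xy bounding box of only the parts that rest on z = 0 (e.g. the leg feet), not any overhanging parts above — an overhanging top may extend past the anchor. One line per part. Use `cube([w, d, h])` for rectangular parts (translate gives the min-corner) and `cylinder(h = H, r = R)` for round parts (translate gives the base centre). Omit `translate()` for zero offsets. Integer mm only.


translate([469, 550, 0]) cylinder(h = 3031, r = 246);


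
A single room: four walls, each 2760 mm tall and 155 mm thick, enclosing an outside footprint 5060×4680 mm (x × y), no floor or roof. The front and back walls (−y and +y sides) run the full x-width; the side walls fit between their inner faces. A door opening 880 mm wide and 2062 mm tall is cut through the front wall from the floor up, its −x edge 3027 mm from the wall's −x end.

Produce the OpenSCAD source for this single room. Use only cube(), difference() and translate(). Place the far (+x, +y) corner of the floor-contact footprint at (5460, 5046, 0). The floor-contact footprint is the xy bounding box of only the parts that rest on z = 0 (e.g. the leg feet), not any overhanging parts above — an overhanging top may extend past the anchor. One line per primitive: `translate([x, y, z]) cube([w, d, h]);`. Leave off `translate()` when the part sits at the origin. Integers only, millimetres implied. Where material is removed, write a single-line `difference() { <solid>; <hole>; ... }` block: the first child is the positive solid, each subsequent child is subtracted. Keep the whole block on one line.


difference() { translate([400, 366, 0]) cube([5060, 155, 2760]); translate([3427, 366, 0]) cube([880, 155, 2062]); }
translate([400, 4891, 0]) cube([5060, 155, 2760]);
translate([400, 521, 0]) cube([155, 4370, 2760]);
translate([5305, 521, 0]) cube([155, 4370, 2760]);


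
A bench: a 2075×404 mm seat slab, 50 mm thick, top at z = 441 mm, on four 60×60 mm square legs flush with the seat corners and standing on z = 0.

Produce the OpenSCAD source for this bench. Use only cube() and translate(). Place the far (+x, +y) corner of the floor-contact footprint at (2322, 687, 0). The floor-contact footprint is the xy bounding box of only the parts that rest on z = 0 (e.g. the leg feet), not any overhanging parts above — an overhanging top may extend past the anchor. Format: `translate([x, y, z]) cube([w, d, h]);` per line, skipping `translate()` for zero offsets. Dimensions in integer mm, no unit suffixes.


translate([247, 283, 391]) cube([2075, 404, 50]);
translate([247, 283, 0]) cube([60, 60, 391]);
translate([247, 627, 0]) cube([60, 60, 391]);
translate([2262, 283, 0]) cube([60, 60, 391]);
translate([2262, 627, 0]) cube([60, 60, 391]);


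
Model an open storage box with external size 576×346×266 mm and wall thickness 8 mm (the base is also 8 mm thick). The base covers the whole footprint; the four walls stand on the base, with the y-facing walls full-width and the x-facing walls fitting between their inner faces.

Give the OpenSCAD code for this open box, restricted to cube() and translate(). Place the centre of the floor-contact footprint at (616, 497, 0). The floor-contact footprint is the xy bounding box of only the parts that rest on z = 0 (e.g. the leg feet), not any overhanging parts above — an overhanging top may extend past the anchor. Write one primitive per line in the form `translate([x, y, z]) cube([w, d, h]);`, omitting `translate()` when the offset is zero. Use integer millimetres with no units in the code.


translate([328, 324, 0]) cube([576, 346, 8]);
translate([328, 324, 8]) cube([576, 8, 258]);
translate([328, 662, 8]) cube([576, 8, 258]);
translate([328, 332, 8]) cube([8, 330, 258]);
translate([896, 332, 8]) cube([8, 330, 258]);


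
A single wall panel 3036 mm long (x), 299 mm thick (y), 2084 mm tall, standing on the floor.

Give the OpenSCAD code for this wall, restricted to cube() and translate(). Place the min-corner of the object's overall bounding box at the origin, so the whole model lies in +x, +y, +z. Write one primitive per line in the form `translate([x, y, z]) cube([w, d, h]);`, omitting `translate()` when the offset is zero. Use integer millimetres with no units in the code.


cube([3036, 299, 2084]);


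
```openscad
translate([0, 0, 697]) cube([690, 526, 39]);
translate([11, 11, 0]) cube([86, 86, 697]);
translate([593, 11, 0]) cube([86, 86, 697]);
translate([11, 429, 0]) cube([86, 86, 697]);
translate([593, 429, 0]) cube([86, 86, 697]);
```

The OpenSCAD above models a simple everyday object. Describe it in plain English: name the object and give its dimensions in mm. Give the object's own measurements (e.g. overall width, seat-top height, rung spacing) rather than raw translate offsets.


A table: top 690 mm (x) × 526 mm (y), 39 mm thick, upper face at z = 736 mm, on four 86×86 mm square legs, each inset 11 mm from the nearest pair of top edges from z = 0 to the bottom of the top.


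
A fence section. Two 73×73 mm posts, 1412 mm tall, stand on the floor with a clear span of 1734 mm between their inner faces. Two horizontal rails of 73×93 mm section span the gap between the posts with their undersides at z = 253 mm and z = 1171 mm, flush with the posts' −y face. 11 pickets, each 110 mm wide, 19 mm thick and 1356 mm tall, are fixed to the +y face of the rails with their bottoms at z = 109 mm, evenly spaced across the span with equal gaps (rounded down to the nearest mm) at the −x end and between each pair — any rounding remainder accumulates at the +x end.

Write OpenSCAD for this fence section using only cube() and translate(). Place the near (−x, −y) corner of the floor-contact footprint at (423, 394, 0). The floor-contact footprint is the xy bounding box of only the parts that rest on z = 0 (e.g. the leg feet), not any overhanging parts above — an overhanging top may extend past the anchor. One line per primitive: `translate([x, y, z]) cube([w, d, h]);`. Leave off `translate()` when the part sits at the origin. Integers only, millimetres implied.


translate([423, 394, 0]) cube([73, 73, 1412]);
translate([2230, 394, 0]) cube([73, 73, 1412]);
translate([496, 394, 253]) cube([1734, 73, 93]);
translate([496, 394, 1171]) cube([1734, 73, 93]);
translate([539, 467, 109]) cube([110, 19, 1356]);
translate([692, 467, 109]) cube([110, 19, 1356]);
translate([845, 467, 109]) cube([110, 19, 1356]);
translate([998, 467, 109]) cube([110, 19, 1356]);
translate([1151, 467, 109]) cube([110, 19, 1356]);
translate([1304, 467, 109]) cube([110, 19, 1356]);
translate([1457, 467, 109]) cube([110, 19, 1356]);
translate([1610, 467, 109]) cube([110, 19, 1356]);
translate([1763, 467, 109]) cube([110, 19, 1356]);
translate([1916, 467, 109]) cube([110, 19, 1356]);
translate([2069, 467, 109]) cube([110, 19, 1356]);


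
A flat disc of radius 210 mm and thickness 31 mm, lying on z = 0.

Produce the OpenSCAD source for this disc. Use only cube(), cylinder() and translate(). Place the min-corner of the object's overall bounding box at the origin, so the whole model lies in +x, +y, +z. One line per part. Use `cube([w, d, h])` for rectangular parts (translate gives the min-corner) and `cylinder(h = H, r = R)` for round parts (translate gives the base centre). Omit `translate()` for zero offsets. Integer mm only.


translate([210, 210, 0]) cylinder(h = 31, r = 210);


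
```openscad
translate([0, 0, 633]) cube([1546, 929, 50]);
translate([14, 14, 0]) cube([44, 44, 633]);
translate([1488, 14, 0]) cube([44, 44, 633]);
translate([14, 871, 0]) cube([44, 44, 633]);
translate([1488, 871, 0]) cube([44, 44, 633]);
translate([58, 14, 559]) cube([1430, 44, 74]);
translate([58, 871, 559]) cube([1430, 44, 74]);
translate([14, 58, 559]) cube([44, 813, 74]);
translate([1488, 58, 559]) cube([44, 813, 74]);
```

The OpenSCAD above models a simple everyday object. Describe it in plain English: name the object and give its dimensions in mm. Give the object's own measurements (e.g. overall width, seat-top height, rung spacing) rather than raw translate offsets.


A rectangular dining table. The top is 1546×929×50 mm with its upper surface at z = 683 mm. It stands on four 44×44 mm square legs, each inset 14 mm from the nearest pair of top edges, running from the floor to the underside of the top. Four apron rails, 44 mm thick and 74 mm tall, run between adjacent legs with their top edges flush with the underside of the top and their outer faces flush with the legs' outer faces.


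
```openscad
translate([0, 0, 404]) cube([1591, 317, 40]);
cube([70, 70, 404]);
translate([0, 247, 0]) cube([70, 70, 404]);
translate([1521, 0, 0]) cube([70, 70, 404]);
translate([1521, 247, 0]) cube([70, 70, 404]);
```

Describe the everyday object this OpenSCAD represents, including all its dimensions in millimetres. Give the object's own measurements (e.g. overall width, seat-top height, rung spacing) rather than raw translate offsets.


A bench: a 1591×317 mm seat slab, 40 mm thick, top at z = 444 mm, on four 70×70 mm square legs flush with the seat corners and standing on z = 0.


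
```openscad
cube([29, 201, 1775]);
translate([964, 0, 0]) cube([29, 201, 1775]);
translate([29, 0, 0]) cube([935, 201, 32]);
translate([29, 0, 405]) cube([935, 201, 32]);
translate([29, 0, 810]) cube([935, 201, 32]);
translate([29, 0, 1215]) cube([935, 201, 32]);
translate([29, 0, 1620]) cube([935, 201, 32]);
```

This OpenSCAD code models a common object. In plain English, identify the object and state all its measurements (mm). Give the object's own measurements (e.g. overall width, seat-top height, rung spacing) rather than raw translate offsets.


An open bookshelf. Two side panels, each 29 mm thick, 201 mm deep and 1775 mm tall, stand 993 mm apart (outside-to-outside). Between them sit 5 shelves, each 32 mm thick and 201 mm deep, spanning the full gap between the sides. The bottom shelf rests on the floor (its underside at z = 0) and the clear gap between one shelf's top and the next shelf's underside is 373 mm.
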